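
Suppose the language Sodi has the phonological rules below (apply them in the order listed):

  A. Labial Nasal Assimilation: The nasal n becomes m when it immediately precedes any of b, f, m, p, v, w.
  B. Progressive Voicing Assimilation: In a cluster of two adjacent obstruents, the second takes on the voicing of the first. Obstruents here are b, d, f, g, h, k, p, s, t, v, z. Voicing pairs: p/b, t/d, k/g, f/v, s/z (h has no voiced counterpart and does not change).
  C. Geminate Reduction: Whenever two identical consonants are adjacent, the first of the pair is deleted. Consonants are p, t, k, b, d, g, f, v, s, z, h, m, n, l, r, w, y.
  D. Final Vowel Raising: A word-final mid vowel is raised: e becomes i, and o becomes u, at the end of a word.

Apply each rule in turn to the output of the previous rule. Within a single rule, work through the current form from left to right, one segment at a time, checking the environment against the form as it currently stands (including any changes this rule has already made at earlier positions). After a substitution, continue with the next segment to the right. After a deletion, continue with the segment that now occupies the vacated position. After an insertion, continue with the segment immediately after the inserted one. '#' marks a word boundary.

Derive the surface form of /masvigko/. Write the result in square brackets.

[masfigu]

A Labial Nasal Assimilation: no change — [masvigko]
B Progressive Voicing Assimilation: [masvigko] → [masfiggo]
C Geminate Reduction: [masfiggo] → [masfigo]
D Final Vowel Raising: [masfigo] → [masfigu]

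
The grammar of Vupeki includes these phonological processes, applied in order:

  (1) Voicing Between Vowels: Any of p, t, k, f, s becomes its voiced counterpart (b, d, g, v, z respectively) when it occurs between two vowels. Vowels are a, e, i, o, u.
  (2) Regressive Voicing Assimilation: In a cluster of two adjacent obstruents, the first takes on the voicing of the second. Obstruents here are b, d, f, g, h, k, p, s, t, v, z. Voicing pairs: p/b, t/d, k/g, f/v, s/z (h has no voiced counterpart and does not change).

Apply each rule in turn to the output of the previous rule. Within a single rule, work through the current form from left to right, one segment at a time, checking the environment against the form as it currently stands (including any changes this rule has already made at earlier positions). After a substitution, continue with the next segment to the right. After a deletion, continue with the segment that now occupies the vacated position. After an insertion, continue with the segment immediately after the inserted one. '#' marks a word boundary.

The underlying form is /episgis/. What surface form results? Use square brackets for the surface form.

[ebizgis]

(1) Voicing Between Vowels: [episgis] → [ebisgis]
(2) Regressive Voicing Assimilation: [ebisgis] → [ebizgis]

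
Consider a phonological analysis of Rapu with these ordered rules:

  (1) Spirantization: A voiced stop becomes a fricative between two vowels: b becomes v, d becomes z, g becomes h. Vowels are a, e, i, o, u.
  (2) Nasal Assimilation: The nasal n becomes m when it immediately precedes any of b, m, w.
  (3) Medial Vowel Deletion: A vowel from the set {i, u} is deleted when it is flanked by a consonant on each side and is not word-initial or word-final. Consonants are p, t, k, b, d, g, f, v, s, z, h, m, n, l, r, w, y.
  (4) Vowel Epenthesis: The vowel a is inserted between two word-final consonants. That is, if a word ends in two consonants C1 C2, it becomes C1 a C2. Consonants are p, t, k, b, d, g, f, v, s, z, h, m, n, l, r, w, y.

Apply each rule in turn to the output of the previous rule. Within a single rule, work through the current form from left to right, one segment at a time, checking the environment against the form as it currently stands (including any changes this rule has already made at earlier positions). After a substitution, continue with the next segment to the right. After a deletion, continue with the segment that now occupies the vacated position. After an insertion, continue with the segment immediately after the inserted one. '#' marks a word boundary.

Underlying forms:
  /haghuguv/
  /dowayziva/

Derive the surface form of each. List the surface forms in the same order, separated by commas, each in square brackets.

[haghhav], [dowayzva]

/haghuguv/:
  (1) Spirantization: [haghuguv] → [haghuhuv]
  (2) Nasal Assimilation: no change — [haghuhuv]
  (3) Medial Vowel Deletion: [haghuhuv] → [haghhv]
  (4) Vowel Epenthesis: [haghhv] → [haghhav]
/dowayziva/:
  (1) Spirantization: no change — [dowayziva]
  (2) Nasal Assimilation: no change — [dowayziva]
  (3) Medial Vowel Deletion: [dowayziva] → [dowayzva]
  (4) Vowel Epenthesis: no change — [dowayzva]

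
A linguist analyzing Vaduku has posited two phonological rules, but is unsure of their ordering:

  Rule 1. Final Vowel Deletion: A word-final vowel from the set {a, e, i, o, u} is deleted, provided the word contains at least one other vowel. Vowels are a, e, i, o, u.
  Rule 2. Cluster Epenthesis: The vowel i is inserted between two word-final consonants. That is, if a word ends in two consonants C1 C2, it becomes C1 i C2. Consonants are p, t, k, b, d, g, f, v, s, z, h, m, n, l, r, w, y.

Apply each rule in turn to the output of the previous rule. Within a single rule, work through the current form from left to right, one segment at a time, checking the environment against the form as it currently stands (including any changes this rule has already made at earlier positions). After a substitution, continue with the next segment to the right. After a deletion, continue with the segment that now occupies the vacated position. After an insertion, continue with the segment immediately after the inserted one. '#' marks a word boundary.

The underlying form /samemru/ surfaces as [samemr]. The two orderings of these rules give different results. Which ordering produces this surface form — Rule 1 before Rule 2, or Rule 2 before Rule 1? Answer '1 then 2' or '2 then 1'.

Order 1 then 2:
  1 Final Vowel Deletion: [samemru] → [samemr]
  2 Cluster Epenthesis: [samemr] → [samemir]
  result: [samemir]
Order 2 then 1:
  2 Cluster Epenthesis: no change — [samemru]
  1 Final Vowel Deletion: [samemru] → [samemr]
  result: [samemr]

2 then 1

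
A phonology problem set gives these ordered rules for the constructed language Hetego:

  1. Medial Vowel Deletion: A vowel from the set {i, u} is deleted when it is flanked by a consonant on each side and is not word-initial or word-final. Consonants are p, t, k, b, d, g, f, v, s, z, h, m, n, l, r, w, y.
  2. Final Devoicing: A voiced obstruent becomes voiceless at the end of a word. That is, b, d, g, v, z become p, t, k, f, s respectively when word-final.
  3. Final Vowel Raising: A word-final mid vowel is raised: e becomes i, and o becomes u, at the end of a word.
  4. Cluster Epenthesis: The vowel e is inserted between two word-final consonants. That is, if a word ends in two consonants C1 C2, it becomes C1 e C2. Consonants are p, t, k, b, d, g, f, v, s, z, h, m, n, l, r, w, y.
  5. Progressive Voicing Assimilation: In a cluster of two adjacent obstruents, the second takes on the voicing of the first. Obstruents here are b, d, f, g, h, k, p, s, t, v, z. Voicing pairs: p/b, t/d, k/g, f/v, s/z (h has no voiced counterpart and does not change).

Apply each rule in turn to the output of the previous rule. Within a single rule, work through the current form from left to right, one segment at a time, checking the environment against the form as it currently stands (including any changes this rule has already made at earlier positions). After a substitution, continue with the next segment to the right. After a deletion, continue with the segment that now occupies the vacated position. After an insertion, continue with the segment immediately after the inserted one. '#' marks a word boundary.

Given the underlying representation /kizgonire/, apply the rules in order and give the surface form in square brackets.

1 Medial Vowel Deletion: [kizgonire] → [kzgonre]
2 Final Devoicing: no change — [kzgonre]
3 Final Vowel Raising: [kzgonre] → [kzgonri]
4 Cluster Epenthesis: no change — [kzgonri]
5 Progressive Voicing Assimilation: [kzgonri] → [kskonri]

[kskonri]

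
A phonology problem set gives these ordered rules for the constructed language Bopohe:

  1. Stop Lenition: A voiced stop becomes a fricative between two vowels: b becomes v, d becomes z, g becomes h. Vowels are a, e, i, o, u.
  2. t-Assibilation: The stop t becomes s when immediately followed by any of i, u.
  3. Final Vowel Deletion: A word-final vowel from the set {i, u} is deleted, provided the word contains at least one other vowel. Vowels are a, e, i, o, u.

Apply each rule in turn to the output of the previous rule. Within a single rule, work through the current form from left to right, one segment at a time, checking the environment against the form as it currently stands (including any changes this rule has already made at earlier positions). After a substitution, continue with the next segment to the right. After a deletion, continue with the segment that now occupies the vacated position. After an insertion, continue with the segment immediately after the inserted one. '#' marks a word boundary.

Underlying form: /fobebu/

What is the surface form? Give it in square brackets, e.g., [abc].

[fovev]

1 Stop Lenition: [fobebu] → [fovevu]
2 t-Assibilation: no change — [fovevu]
3 Final Vowel Deletion: [fovevu] → [fovev]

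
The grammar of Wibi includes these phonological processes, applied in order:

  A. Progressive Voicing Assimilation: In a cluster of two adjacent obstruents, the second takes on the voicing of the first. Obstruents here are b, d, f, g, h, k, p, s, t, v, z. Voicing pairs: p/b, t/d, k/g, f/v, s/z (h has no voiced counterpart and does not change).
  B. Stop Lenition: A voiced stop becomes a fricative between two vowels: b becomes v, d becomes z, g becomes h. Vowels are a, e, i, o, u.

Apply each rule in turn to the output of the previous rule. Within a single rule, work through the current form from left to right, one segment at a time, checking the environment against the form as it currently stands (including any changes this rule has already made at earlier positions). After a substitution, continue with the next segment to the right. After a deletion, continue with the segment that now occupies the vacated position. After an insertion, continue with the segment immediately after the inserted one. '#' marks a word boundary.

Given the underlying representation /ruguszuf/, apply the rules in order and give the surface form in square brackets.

[ruhussuf]

A Progressive Voicing Assimilation: [ruguszuf] → [rugussuf]
B Stop Lenition: [rugussuf] → [ruhussuf]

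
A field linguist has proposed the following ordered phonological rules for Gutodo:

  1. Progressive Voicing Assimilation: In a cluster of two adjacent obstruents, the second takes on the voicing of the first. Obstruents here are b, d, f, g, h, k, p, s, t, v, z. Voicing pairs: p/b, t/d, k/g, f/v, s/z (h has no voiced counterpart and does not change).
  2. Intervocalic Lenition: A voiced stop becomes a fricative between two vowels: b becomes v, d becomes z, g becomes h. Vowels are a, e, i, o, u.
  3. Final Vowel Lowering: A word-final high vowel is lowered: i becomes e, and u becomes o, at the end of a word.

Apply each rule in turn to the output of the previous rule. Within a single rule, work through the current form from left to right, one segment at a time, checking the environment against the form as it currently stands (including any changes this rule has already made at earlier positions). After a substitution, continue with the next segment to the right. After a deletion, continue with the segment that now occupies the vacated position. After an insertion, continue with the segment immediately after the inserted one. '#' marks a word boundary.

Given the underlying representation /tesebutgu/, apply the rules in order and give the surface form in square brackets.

[tesevutko]

1 Progressive Voicing Assimilation: [tesebutgu] → [tesebutku]
2 Intervocalic Lenition: [tesebutku] → [tesevutku]
3 Final Vowel Lowering: [tesevutku] → [tesevutko]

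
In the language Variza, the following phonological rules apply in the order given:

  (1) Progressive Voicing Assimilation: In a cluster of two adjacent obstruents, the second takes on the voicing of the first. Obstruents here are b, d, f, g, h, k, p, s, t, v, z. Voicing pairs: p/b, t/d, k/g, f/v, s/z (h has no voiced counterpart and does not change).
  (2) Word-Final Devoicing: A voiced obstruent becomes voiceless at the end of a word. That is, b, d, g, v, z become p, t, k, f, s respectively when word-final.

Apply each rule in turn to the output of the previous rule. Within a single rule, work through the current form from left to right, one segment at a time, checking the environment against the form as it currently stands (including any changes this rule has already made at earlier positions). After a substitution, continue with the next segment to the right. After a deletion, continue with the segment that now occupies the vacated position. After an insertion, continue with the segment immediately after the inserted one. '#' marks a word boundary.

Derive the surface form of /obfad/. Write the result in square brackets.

[obvat]

(1) Progressive Voicing Assimilation: [obfad] → [obvad]
(2) Word-Final Devoicing: [obvad] → [obvat]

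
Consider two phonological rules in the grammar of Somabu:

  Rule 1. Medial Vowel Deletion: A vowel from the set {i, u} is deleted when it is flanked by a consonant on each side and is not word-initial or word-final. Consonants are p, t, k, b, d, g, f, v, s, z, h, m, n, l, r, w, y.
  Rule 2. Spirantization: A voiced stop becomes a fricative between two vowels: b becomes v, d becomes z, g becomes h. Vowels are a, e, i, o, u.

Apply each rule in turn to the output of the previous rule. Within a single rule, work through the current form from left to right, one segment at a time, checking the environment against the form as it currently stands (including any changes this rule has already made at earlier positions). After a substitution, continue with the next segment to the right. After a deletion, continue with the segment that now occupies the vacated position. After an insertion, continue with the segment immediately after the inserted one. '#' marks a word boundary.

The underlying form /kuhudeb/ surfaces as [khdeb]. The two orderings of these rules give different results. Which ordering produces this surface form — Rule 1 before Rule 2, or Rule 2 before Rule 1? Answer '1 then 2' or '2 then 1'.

Order 1 then 2:
  1 Medial Vowel Deletion: [kuhudeb] → [khdeb]
  2 Spirantization: no change — [khdeb]
  result: [khdeb]
Order 2 then 1:
  2 Spirantization: [kuhudeb] → [kuhuzeb]
  1 Medial Vowel Deletion: [kuhuzeb] → [khzeb]
  result: [khzeb]

1 then 2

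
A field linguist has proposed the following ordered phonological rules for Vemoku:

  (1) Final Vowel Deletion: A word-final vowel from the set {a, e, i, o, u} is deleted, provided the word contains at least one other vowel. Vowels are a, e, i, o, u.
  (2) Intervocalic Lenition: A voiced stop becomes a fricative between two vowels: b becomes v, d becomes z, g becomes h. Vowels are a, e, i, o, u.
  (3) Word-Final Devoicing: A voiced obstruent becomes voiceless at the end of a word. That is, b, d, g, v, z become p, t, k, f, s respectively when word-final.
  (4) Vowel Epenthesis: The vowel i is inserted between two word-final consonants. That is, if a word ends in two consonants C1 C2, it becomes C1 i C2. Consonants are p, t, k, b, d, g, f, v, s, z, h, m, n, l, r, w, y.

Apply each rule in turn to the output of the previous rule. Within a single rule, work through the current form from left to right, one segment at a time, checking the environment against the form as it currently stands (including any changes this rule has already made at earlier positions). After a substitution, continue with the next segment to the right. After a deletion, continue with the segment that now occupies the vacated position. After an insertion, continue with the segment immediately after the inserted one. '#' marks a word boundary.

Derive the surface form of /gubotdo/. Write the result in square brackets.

(1) Final Vowel Deletion: [gubotdo] → [gubotd]
(2) Intervocalic Lenition: [gubotd] → [guvotd]
(3) Word-Final Devoicing: [guvotd] → [guvott]
(4) Vowel Epenthesis: [guvott] → [guvotit]

[guvotit]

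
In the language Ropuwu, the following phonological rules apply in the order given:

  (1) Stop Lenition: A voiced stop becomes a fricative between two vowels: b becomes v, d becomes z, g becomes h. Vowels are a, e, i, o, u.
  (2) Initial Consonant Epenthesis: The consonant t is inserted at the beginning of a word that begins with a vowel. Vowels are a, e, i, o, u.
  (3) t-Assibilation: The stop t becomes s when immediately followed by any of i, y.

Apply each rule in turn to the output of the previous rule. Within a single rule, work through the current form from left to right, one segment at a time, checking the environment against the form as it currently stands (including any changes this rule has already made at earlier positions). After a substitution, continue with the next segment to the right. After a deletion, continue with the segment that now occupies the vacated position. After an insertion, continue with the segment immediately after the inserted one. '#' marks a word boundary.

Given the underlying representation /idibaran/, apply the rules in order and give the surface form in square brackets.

[sizivaran]

(1) Stop Lenition: [idibaran] → [izivaran]
(2) Initial Consonant Epenthesis: [izivaran] → [tizivaran]
(3) t-Assibilation: [tizivaran] → [sizivaran]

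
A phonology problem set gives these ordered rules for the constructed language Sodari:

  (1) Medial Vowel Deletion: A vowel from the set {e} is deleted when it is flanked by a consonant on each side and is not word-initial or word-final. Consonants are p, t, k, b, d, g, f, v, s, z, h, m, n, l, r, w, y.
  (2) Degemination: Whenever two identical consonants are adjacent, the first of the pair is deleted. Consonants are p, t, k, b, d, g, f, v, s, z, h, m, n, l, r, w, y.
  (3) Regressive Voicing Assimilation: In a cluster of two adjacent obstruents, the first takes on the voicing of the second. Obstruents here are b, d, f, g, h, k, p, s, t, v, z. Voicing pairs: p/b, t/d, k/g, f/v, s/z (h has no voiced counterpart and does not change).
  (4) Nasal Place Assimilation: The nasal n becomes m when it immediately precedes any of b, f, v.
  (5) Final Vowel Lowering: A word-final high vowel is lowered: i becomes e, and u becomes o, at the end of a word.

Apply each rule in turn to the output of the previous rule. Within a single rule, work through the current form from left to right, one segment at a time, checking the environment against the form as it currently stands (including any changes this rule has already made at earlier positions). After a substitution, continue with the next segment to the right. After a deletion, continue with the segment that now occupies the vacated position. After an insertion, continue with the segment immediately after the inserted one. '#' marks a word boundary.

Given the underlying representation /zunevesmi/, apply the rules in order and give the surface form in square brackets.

(1) Medial Vowel Deletion: [zunevesmi] → [zunvsmi]
(2) Degemination: no change — [zunvsmi]
(3) Regressive Voicing Assimilation: [zunvsmi] → [zunfsmi]
(4) Nasal Place Assimilation: [zunfsmi] → [zumfsmi]
(5) Final Vowel Lowering: [zumfsmi] → [zumfsme]

[zumfsme]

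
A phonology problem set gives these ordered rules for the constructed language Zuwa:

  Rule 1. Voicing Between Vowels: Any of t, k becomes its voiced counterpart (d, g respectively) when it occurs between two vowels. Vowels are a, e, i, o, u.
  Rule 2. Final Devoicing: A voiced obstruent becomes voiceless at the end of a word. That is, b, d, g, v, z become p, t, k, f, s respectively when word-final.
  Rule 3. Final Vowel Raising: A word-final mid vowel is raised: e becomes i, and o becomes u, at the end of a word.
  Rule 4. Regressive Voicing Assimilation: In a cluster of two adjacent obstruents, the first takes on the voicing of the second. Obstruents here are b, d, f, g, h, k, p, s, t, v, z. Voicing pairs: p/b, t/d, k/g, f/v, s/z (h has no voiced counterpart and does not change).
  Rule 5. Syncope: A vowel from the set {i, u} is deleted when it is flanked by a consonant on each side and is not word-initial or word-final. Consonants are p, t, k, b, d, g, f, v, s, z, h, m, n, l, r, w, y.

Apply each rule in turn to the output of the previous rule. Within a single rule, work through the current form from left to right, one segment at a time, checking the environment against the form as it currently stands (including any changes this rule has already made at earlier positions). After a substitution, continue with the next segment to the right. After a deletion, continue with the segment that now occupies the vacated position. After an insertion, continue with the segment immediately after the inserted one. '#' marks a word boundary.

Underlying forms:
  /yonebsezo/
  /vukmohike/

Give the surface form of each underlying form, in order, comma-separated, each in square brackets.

/yonebsezo/:
  Rule 1 Voicing Between Vowels: no change — [yonebsezo]
  Rule 2 Final Devoicing: no change — [yonebsezo]
  Rule 3 Final Vowel Raising: [yonebsezo] → [yonebsezu]
  Rule 4 Regressive Voicing Assimilation: [yonebsezu] → [yonepsezu]
  Rule 5 Syncope: no change — [yonepsezu]
/vukmohike/:
  Rule 1 Voicing Between Vowels: [vukmohike] → [vukmohige]
  Rule 2 Final Devoicing: no change — [vukmohige]
  Rule 3 Final Vowel Raising: [vukmohige] → [vukmohigi]
  Rule 4 Regressive Voicing Assimilation: no change — [vukmohigi]
  Rule 5 Syncope: [vukmohigi] → [vkmohgi]

[yonepsezu], [vkmohgi]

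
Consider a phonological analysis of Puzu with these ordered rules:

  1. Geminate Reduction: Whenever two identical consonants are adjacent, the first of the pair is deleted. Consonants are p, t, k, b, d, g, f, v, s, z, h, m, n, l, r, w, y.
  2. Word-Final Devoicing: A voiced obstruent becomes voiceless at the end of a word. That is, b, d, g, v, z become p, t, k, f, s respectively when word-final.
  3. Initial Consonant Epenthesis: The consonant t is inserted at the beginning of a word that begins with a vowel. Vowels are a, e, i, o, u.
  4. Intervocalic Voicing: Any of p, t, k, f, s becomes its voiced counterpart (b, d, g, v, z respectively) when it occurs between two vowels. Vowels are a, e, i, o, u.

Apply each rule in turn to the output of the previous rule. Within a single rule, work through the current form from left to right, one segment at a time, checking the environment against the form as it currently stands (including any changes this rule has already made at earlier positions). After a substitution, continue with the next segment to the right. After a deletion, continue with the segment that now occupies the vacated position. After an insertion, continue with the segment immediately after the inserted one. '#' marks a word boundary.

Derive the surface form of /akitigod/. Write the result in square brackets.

1 Geminate Reduction: no change — [akitigod]
2 Word-Final Devoicing: [akitigod] → [akitigot]
3 Initial Consonant Epenthesis: [akitigot] → [takitigot]
4 Intervocalic Voicing: [takitigot] → [tagidigot]

[tagidigot]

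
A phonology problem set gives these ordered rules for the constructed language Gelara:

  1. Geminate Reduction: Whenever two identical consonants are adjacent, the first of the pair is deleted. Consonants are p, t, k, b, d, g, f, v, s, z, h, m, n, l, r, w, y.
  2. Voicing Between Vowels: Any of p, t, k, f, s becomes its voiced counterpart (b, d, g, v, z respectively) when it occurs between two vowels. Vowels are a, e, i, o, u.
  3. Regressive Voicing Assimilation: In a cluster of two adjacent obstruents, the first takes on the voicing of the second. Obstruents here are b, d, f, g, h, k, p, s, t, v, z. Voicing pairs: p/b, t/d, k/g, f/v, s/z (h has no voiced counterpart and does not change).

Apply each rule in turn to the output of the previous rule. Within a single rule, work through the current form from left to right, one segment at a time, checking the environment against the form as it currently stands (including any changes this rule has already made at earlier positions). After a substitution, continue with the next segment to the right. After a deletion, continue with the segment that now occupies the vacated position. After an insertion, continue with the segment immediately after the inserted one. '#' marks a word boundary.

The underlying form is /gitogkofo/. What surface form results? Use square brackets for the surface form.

1 Geminate Reduction: no change — [gitogkofo]
2 Voicing Between Vowels: [gitogkofo] → [gidogkovo]
3 Regressive Voicing Assimilation: [gidogkovo] → [gidokkovo]

[gidokkovo]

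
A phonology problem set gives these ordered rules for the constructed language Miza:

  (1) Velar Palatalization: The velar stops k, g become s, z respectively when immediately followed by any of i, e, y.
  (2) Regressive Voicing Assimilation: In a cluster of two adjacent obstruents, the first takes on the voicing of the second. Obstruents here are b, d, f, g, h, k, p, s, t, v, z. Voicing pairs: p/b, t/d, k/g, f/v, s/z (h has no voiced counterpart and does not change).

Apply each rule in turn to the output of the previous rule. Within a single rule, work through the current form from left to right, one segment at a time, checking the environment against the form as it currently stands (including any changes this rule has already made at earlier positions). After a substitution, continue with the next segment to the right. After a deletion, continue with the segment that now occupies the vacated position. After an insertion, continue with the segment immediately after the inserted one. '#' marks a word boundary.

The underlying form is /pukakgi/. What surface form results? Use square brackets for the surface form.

[pukagzi]

(1) Velar Palatalization: [pukakgi] → [pukakzi]
(2) Regressive Voicing Assimilation: [pukakzi] → [pukagzi]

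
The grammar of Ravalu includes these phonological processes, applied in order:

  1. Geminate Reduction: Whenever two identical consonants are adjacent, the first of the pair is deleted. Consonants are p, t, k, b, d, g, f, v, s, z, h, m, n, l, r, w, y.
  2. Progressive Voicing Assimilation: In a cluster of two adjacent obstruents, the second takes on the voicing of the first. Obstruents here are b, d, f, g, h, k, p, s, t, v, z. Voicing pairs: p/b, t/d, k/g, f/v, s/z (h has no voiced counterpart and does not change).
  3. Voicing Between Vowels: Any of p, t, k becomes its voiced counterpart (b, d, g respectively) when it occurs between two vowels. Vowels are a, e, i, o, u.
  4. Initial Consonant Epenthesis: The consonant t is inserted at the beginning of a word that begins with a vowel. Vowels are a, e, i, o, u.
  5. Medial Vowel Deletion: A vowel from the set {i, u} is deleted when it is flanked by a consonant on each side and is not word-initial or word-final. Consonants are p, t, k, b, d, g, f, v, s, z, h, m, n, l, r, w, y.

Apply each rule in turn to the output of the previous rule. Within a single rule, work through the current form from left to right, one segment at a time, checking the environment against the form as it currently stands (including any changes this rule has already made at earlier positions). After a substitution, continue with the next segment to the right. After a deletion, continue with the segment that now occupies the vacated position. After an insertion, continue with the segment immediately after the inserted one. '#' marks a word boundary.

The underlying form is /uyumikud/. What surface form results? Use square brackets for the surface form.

1 Geminate Reduction: no change — [uyumikud]
2 Progressive Voicing Assimilation: no change — [uyumikud]
3 Voicing Between Vowels: [uyumikud] → [uyumigud]
4 Initial Consonant Epenthesis: [uyumigud] → [tuyumigud]
5 Medial Vowel Deletion: [tuyumigud] → [tymgd]

[tymgd]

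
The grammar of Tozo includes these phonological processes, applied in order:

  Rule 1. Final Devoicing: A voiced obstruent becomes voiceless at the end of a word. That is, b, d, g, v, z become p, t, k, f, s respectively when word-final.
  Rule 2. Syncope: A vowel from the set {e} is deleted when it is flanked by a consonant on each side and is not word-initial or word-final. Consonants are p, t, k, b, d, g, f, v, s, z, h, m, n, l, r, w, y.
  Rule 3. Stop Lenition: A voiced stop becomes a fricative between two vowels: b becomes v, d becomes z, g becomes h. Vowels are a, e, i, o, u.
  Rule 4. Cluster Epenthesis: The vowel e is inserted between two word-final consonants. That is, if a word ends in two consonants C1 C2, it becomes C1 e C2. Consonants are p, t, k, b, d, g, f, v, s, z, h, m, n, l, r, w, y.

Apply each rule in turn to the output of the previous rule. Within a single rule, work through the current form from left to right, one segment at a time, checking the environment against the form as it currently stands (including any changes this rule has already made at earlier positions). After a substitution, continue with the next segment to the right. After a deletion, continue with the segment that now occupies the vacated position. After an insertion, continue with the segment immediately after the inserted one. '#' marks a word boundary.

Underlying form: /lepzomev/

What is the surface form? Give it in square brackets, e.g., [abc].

Rule 1 Final Devoicing: [lepzomev] → [lepzomef]
Rule 2 Syncope: [lepzomef] → [lpzomf]
Rule 3 Stop Lenition: no change — [lpzomf]
Rule 4 Cluster Epenthesis: [lpzomf] → [lpzomef]

[lpzomef]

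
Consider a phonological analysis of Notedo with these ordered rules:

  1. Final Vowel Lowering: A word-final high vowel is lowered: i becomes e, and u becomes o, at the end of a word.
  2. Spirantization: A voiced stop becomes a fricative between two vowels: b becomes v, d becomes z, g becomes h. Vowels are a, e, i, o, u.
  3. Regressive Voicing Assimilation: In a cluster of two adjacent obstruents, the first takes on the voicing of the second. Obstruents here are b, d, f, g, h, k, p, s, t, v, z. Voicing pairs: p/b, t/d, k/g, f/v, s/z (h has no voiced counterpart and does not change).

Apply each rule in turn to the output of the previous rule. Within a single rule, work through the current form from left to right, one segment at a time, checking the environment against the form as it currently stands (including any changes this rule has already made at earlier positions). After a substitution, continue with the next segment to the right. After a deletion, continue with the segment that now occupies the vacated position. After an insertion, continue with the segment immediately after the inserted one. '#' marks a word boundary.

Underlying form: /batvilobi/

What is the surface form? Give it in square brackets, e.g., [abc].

1 Final Vowel Lowering: [batvilobi] → [batvilobe]
2 Spirantization: [batvilobe] → [batvilove]
3 Regressive Voicing Assimilation: [batvilove] → [badvilove]

[badvilove]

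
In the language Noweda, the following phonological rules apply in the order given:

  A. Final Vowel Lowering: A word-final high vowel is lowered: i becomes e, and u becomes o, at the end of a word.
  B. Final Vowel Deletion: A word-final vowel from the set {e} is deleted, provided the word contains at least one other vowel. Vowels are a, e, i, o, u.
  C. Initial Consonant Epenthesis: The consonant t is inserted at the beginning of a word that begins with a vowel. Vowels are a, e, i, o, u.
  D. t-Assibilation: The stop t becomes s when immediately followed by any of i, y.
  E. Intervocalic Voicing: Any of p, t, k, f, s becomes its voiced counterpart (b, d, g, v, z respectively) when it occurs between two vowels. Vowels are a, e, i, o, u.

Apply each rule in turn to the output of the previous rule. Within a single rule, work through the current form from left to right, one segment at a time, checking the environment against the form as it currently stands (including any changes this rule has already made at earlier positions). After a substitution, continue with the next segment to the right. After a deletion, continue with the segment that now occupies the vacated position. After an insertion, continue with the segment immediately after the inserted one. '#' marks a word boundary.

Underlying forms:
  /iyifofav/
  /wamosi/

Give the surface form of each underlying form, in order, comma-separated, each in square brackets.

[siyivovav], [wamos]

/iyifofav/:
  A Final Vowel Lowering: no change — [iyifofav]
  B Final Vowel Deletion: no change — [iyifofav]
  C Initial Consonant Epenthesis: [iyifofav] → [tiyifofav]
  D t-Assibilation: [tiyifofav] → [siyifofav]
  E Intervocalic Voicing: [siyifofav] → [siyivovav]
/wamosi/:
  A Final Vowel Lowering: [wamosi] → [wamose]
  B Final Vowel Deletion: [wamose] → [wamos]
  C Initial Consonant Epenthesis: no change — [wamos]
  D t-Assibilation: no change — [wamos]
  E Intervocalic Voicing: no change — [wamos]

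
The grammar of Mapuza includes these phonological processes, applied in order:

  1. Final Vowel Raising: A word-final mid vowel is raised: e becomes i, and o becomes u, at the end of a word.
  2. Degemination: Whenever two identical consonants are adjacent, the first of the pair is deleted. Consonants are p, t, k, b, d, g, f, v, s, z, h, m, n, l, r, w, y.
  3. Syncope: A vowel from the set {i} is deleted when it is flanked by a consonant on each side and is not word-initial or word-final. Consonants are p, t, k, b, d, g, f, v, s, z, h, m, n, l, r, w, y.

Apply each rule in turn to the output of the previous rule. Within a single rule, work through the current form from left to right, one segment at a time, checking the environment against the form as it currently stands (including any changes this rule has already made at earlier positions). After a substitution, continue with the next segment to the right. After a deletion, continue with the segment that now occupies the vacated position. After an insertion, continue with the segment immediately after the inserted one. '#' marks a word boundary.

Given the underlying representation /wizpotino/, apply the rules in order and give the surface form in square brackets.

[wzpotnu]

1 Final Vowel Raising: [wizpotino] → [wizpotinu]
2 Degemination: no change — [wizpotinu]
3 Syncope: [wizpotinu] → [wzpotnu]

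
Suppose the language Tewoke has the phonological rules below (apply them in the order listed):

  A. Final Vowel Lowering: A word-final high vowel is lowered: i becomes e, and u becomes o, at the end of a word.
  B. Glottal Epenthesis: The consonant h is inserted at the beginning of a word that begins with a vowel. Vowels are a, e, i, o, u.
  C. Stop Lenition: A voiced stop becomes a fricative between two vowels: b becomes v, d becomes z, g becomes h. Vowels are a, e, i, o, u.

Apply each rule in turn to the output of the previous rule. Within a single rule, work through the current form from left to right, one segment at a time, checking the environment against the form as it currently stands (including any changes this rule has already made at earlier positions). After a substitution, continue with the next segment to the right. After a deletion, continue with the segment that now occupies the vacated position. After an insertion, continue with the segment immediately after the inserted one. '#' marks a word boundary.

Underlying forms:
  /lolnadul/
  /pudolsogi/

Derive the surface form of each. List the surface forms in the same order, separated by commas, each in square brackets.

/lolnadul/:
  A Final Vowel Lowering: no change — [lolnadul]
  B Glottal Epenthesis: no change — [lolnadul]
  C Stop Lenition: [lolnadul] → [lolnazul]
/pudolsogi/:
  A Final Vowel Lowering: [pudolsogi] → [pudolsoge]
  B Glottal Epenthesis: no change — [pudolsoge]
  C Stop Lenition: [pudolsoge] → [puzolsohe]

[lolnazul], [puzolsohe]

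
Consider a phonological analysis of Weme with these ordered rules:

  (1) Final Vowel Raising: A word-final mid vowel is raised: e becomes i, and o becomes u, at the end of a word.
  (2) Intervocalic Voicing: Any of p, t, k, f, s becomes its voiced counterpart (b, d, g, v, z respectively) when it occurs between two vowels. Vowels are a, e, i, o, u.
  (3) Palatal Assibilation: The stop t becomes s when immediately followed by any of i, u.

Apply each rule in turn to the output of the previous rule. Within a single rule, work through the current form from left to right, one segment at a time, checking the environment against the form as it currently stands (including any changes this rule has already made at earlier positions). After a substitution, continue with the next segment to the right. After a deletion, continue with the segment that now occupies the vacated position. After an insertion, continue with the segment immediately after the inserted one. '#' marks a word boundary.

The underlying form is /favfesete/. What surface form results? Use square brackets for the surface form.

[favfezedi]

(1) Final Vowel Raising: [favfesete] → [favfeseti]
(2) Intervocalic Voicing: [favfeseti] → [favfezedi]
(3) Palatal Assibilation: no change — [favfezedi]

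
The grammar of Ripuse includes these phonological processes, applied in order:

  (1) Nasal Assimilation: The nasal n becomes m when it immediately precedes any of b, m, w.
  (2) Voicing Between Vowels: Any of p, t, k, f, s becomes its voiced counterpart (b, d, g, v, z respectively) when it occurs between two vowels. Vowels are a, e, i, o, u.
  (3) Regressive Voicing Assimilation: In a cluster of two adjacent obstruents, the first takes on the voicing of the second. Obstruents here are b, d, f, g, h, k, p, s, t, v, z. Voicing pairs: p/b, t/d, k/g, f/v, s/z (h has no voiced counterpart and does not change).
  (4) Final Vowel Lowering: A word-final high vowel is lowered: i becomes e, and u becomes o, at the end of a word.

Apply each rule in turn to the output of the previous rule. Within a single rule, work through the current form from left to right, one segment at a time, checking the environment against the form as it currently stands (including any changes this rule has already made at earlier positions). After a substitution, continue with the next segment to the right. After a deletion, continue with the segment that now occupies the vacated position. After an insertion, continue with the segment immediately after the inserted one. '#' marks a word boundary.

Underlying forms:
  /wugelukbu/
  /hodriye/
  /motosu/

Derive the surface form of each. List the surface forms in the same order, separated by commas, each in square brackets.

[wugelugbo], [hodriye], [modozo]

/wugelukbu/:
  (1) Nasal Assimilation: no change — [wugelukbu]
  (2) Voicing Between Vowels: no change — [wugelukbu]
  (3) Regressive Voicing Assimilation: [wugelukbu] → [wugelugbu]
  (4) Final Vowel Lowering: [wugelugbu] → [wugelugbo]
/hodriye/:
  (1) Nasal Assimilation: no change — [hodriye]
  (2) Voicing Between Vowels: no change — [hodriye]
  (3) Regressive Voicing Assimilation: no change — [hodriye]
  (4) Final Vowel Lowering: no change — [hodriye]
/motosu/:
  (1) Nasal Assimilation: no change — [motosu]
  (2) Voicing Between Vowels: [motosu] → [modozu]
  (3) Regressive Voicing Assimilation: no change — [modozu]
  (4) Final Vowel Lowering: [modozu] → [modozo]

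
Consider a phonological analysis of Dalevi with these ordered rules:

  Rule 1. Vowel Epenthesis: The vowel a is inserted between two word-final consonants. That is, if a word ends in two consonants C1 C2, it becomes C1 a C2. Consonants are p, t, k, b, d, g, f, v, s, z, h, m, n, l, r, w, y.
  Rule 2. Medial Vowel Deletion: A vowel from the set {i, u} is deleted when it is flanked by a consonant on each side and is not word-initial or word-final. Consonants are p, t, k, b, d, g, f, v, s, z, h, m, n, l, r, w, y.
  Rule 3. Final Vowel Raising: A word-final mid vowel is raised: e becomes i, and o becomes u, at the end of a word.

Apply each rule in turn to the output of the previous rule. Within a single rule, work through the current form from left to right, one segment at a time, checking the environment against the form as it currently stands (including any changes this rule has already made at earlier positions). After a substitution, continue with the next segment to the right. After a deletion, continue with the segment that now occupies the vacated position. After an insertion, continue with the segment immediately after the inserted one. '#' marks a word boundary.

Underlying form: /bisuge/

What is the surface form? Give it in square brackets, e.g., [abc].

[bsgi]

Rule 1 Vowel Epenthesis: no change — [bisuge]
Rule 2 Medial Vowel Deletion: [bisuge] → [bsge]
Rule 3 Final Vowel Raising: [bsge] → [bsgi]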